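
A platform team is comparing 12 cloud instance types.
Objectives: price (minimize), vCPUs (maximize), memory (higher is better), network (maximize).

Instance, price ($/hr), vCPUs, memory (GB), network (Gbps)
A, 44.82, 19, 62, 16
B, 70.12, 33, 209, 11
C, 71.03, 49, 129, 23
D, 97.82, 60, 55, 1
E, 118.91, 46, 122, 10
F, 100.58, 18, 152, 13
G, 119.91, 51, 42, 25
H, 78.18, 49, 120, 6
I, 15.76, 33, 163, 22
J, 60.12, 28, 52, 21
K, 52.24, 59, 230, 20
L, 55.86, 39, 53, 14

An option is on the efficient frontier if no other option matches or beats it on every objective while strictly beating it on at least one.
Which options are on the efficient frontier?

C, D, G, I, K

A: dominated by I (price 15.76≤44.82, vCPUs 33≥19, memory 163≥62, network 22≥16).
B: dominated by K (price 52.24≤70.12, vCPUs 59≥33, memory 230≥209, network 20≥11).
C: not dominated.
D: not dominated (best vCPUs).
E: dominated by C (price 71.03≤118.91, vCPUs 49≥46, memory 129≥122, network 23≥10).
F: dominated by I (price 15.76≤100.58, vCPUs 33≥18, memory 163≥152, network 22≥13).
G: not dominated (best network).
H: dominated by C (price 71.03≤78.18, vCPUs 49≥49, memory 129≥120, network 23≥6).
I: not dominated (best price).
J: dominated by I (price 15.76≤60.12, vCPUs 33≥28, memory 163≥52, network 22≥21).
K: not dominated (best memory).
L: dominated by K (price 52.24≤55.86, vCPUs 59≥39, memory 230≥53, network 20≥14).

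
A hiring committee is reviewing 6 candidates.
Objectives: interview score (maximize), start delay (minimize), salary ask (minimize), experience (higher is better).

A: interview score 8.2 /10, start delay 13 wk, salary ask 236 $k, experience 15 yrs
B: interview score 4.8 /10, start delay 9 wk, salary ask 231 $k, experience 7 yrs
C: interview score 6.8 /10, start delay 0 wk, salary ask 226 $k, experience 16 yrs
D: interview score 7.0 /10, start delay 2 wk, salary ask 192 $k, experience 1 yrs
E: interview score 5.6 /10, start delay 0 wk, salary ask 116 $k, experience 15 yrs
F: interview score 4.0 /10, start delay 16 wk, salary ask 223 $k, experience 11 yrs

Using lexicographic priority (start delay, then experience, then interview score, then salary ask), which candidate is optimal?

C

First minimize start delay: best is 0, kept {C, E}.
Then maximize experience: best is 16, kept {C}.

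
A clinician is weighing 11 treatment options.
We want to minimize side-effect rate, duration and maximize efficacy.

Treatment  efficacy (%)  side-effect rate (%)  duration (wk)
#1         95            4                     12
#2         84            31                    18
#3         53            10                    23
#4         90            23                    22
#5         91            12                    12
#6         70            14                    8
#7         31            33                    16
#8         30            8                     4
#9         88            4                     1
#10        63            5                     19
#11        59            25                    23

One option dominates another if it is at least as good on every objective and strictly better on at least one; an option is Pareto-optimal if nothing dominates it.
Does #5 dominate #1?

#5 vs #1: #5 is worse on efficacy (91 vs 95), so it does not dominate #1.

No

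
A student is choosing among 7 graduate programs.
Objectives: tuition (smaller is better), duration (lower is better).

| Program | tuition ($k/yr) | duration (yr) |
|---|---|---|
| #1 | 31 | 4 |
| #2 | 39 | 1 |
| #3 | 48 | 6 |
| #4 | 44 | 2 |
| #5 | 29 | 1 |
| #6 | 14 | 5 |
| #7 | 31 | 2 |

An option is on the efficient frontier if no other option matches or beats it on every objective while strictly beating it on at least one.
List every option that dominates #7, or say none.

#5

#5: tuition 29≤31, duration 1≤2 — dominates #7.
Others (#1, #2, #3, #4, #6) are each worse than #7 on at least one objective.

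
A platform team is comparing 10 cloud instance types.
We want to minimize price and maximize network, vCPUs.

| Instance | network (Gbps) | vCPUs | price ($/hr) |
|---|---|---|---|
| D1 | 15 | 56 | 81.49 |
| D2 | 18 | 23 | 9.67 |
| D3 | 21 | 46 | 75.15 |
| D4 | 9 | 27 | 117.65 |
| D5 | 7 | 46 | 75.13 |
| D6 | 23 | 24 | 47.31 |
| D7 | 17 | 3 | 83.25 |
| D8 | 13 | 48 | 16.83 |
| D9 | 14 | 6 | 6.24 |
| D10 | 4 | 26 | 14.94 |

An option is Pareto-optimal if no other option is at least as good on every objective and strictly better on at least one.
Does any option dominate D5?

Yes

D8 vs D5: network 13≥7, vCPUs 48≥46, price 16.83≤75.13 — D8 is at least as good on every objective and strictly better on at least one, so D8 dominates D5.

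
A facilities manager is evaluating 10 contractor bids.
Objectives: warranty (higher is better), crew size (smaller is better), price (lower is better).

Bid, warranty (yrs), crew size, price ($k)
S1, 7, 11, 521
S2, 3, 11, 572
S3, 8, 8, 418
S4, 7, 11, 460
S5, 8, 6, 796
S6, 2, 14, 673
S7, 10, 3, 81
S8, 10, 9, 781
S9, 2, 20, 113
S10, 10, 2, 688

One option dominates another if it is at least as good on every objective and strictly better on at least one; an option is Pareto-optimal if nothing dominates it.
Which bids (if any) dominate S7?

S1: worse on warranty (7 vs 10).
S2: worse on warranty (3 vs 10).
S3: worse on warranty (8 vs 10).
S4: worse on warranty (7 vs 10).
S5: worse on warranty (8 vs 10).
S6: worse on warranty (2 vs 10).
S8: worse on crew size (9 vs 3).
S9: worse on warranty (2 vs 10).
S10: worse on price (688 vs 81).
No option dominates S7.

none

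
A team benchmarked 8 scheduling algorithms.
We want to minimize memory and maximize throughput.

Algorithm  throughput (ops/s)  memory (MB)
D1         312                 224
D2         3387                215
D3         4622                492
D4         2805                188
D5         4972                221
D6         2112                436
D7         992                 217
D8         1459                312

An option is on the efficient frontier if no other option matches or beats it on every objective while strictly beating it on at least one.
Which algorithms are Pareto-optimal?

D2, D4, D5

D1: dominated by D2 (throughput 3387≥312, memory 215≤224).
D2: not dominated.
D3: dominated by D5 (throughput 4972≥4622, memory 221≤492).
D4: not dominated (best memory).
D5: not dominated (best throughput).
D6: dominated by D2 (throughput 3387≥2112, memory 215≤436).
D7: dominated by D2 (throughput 3387≥992, memory 215≤217).
D8: dominated by D2 (throughput 3387≥1459, memory 215≤312).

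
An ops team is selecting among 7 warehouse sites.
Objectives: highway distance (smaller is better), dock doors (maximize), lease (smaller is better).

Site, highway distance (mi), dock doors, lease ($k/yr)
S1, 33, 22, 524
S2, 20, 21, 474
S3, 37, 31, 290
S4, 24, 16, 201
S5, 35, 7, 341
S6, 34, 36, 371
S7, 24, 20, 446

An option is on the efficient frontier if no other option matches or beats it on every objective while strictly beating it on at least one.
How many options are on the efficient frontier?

S1: not dominated.
S2: not dominated (best highway distance).
S3: not dominated.
S4: not dominated (best lease).
S5: dominated by S4 (highway distance 24≤35, dock doors 16≥7, lease 201≤341).
S6: not dominated (best dock doors).
S7: not dominated.
Pareto-optimal: S1, S2, S3, S4, S6, S7 → 6.

6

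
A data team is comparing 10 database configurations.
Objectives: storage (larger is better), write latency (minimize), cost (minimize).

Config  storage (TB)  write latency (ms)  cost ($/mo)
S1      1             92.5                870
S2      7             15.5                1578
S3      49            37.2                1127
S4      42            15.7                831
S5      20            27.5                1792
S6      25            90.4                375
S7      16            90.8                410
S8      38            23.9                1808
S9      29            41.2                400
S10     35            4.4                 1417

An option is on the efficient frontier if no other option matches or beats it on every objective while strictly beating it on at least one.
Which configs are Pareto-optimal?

S1: dominated by S4 (storage 42≥1, write latency 15.7≤92.5, cost 831≤870).
S2: dominated by S10 (storage 35≥7, write latency 4.4≤15.5, cost 1417≤1578).
S3: not dominated (best storage).
S4: not dominated.
S5: dominated by S4 (storage 42≥20, write latency 15.7≤27.5, cost 831≤1792).
S6: not dominated (best cost).
S7: dominated by S6 (storage 25≥16, write latency 90.4≤90.8, cost 375≤410).
S8: dominated by S4 (storage 42≥38, write latency 15.7≤23.9, cost 831≤1808).
S9: not dominated.
S10: not dominated (best write latency).

S3, S4, S6, S9, S10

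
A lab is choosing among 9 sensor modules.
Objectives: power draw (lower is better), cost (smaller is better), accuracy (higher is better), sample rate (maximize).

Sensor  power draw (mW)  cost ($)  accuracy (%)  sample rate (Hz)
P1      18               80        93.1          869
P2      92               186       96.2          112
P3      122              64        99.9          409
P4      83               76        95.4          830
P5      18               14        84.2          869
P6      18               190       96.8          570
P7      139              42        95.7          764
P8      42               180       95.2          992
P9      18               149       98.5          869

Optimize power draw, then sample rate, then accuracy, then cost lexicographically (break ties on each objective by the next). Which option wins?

First minimize power draw: best is 18, kept {P1, P5, P6, P9}.
Then maximize sample rate: best is 869, kept {P1, P5, P9}.
Then maximize accuracy: best is 98.5, kept {P9}.

P9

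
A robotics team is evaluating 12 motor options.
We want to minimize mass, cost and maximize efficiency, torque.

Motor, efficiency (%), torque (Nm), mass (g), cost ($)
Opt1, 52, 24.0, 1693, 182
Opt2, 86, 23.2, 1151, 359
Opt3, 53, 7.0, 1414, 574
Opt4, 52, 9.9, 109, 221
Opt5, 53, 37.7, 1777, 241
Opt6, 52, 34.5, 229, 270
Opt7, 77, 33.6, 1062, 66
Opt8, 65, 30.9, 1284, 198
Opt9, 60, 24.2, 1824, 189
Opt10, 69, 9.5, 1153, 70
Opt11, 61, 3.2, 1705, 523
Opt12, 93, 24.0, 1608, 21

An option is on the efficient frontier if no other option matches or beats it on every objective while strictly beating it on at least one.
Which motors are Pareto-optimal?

Opt1: dominated by Opt7 (efficiency 77≥52, torque 33.6≥24.0, mass 1062≤1693, cost 66≤182).
Opt2: not dominated.
Opt3: dominated by Opt2 (efficiency 86≥53, torque 23.2≥7.0, mass 1151≤1414, cost 359≤574).
Opt4: not dominated (best mass).
Opt5: not dominated (best torque).
Opt6: not dominated.
Opt7: not dominated.
Opt8: dominated by Opt7 (efficiency 77≥65, torque 33.6≥30.9, mass 1062≤1284, cost 66≤198).
Opt9: dominated by Opt7 (efficiency 77≥60, torque 33.6≥24.2, mass 1062≤1824, cost 66≤189).
Opt10: dominated by Opt7 (efficiency 77≥69, torque 33.6≥9.5, mass 1062≤1153, cost 66≤70).
Opt11: dominated by Opt2 (efficiency 86≥61, torque 23.2≥3.2, mass 1151≤1705, cost 359≤523).
Opt12: not dominated (best efficiency).

Opt2, Opt4, Opt5, Opt6, Opt7, Opt12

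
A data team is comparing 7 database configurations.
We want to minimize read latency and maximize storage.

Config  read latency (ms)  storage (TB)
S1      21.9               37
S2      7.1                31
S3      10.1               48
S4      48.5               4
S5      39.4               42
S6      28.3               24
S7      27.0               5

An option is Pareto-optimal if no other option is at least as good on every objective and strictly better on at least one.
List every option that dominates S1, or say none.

S3

S3: read latency 10.1≤21.9, storage 48≥37 — dominates S1.
Others (S2, S4, S5, S6, S7) are each worse than S1 on at least one objective.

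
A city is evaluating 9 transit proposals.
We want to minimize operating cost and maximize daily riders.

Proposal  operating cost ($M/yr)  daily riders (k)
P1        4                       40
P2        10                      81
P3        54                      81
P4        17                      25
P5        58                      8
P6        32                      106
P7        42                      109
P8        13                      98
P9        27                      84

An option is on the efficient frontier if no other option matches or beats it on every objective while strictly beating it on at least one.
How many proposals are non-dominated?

P1: not dominated (best operating cost).
P2: not dominated.
P3: dominated by P2 (operating cost 10≤54, daily riders 81≥81).
P4: dominated by P1 (operating cost 4≤17, daily riders 40≥25).
P5: dominated by P1 (operating cost 4≤58, daily riders 40≥8).
P6: not dominated.
P7: not dominated (best daily riders).
P8: not dominated.
P9: dominated by P8 (operating cost 13≤27, daily riders 98≥84).
Pareto-optimal: P1, P2, P6, P7, P8 → 5.

5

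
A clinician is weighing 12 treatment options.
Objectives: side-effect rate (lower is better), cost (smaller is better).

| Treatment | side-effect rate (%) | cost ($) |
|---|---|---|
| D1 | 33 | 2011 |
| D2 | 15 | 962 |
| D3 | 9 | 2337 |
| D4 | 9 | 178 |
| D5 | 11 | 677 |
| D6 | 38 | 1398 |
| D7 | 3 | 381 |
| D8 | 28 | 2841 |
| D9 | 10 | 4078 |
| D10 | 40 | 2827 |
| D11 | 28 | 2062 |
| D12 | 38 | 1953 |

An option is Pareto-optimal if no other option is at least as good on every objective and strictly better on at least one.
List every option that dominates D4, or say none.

D1: worse on side-effect rate (33 vs 9).
D2: worse on side-effect rate (15 vs 9).
D3: worse on cost (2337 vs 178).
D5: worse on side-effect rate (11 vs 9).
D6: worse on side-effect rate (38 vs 9).
D7: worse on cost (381 vs 178).
D8: worse on side-effect rate (28 vs 9).
D9: worse on side-effect rate (10 vs 9).
D10: worse on side-effect rate (40 vs 9).
D11: worse on side-effect rate (28 vs 9).
D12: worse on side-effect rate (38 vs 9).
No option dominates D4.

none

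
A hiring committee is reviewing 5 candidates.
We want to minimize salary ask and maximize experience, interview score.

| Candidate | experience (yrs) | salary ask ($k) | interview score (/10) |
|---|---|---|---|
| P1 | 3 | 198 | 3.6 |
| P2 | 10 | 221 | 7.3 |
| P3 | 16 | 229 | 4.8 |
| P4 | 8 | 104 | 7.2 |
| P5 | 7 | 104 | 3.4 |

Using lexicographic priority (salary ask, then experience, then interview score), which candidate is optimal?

First minimize salary ask: best is 104, kept {P4, P5}.
Then maximize experience: best is 8, kept {P4}.

P4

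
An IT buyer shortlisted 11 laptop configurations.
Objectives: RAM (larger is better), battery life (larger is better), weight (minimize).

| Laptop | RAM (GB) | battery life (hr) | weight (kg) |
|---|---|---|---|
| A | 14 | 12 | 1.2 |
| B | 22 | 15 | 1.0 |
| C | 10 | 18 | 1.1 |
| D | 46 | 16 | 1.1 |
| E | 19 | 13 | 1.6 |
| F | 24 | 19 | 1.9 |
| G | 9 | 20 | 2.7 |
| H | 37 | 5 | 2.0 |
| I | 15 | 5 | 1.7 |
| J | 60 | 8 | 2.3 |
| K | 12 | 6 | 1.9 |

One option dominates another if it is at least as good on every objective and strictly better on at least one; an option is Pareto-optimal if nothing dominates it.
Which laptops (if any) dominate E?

B, D

B: RAM 22≥19, battery life 15≥13, weight 1.0≤1.6 — dominates E.
D: RAM 46≥19, battery life 16≥13, weight 1.1≤1.6 — dominates E.
Others (A, C, F, G, H, I, J, K) are each worse than E on at least one objective.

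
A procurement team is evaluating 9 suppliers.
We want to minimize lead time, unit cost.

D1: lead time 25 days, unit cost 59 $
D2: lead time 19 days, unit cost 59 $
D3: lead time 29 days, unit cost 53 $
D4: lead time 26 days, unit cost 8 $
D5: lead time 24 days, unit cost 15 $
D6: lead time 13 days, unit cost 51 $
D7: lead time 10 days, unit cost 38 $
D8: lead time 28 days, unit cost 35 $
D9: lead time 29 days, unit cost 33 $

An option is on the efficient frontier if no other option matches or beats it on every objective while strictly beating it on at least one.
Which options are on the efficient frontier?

D4, D5, D7

D1: dominated by D2 (lead time 19≤25, unit cost 59≤59).
D2: dominated by D6 (lead time 13≤19, unit cost 51≤59).
D3: dominated by D4 (lead time 26≤29, unit cost 8≤53).
D4: not dominated (best unit cost).
D5: not dominated.
D6: dominated by D7 (lead time 10≤13, unit cost 38≤51).
D7: not dominated (best lead time).
D8: dominated by D4 (lead time 26≤28, unit cost 8≤35).
D9: dominated by D4 (lead time 26≤29, unit cost 8≤33).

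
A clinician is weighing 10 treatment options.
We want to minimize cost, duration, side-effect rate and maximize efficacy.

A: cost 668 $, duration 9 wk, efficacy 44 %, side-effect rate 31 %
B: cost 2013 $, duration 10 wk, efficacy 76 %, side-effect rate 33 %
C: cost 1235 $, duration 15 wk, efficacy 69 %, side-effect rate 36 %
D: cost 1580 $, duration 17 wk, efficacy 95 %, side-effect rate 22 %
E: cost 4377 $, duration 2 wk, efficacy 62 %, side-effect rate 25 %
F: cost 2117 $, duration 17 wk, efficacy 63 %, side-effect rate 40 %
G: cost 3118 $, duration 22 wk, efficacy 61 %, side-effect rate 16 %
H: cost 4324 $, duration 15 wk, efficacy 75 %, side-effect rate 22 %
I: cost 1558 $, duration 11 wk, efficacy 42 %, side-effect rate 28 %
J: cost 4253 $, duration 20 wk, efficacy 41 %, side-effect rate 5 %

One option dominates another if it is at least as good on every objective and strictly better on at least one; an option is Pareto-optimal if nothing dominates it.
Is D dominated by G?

No

G vs D: G is worse on cost (3118 vs 1580), so it does not dominate D.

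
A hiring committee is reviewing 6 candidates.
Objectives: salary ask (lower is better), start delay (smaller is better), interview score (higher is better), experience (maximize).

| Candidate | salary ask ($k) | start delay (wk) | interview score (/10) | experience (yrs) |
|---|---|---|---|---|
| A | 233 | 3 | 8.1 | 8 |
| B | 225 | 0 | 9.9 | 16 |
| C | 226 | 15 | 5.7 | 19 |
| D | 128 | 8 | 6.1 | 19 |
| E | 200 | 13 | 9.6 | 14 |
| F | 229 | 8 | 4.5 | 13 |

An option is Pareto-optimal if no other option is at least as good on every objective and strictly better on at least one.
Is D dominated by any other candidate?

No

A: worse on salary ask (233 vs 128).
B: worse on salary ask (225 vs 128).
C: worse on salary ask (226 vs 128).
E: worse on salary ask (200 vs 128).
F: worse on salary ask (229 vs 128).
No option is at least as good as D on every objective and strictly better on one.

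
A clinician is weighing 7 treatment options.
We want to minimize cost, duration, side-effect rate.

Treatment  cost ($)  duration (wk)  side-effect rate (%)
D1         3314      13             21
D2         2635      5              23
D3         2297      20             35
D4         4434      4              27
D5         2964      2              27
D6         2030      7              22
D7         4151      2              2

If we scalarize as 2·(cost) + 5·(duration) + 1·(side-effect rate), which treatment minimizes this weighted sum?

D1: 2·3314 + 5·13 + 1·21 = 6714
D2: 2·2635 + 5·5 + 1·23 = 5318
D3: 2·2297 + 5·20 + 1·35 = 4729
D4: 2·4434 + 5·4 + 1·27 = 8915
D5: 2·2964 + 5·2 + 1·27 = 5965
D6: 2·2030 + 5·7 + 1·22 = 4117
D7: 2·4151 + 5·2 + 1·2 = 8314
Lowest: D6 at 4117.

D6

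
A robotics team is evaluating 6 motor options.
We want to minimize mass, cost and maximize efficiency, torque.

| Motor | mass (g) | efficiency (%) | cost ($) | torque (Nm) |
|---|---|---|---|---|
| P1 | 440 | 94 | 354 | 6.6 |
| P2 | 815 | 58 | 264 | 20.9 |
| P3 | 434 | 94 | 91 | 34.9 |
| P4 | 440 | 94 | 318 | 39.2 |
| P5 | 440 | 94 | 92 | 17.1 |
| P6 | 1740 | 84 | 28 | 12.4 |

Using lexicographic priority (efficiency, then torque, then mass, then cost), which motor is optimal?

First maximize efficiency: best is 94, kept {P1, P3, P4, P5}.
Then maximize torque: best is 39.2, kept {P4}.

P4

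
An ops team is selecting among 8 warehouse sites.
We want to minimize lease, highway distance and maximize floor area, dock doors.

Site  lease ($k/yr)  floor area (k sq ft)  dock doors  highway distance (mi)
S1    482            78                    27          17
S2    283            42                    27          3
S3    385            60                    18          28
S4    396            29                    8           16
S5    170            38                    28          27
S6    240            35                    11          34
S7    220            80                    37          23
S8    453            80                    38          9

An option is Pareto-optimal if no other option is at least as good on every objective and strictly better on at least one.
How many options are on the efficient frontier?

S1: dominated by S8 (lease 453≤482, floor area 80≥78, dock doors 38≥27, highway distance 9≤17).
S2: not dominated (best highway distance).
S3: dominated by S7 (lease 220≤385, floor area 80≥60, dock doors 37≥18, highway distance 23≤28).
S4: dominated by S2 (lease 283≤396, floor area 42≥29, dock doors 27≥8, highway distance 3≤16).
S5: not dominated (best lease).
S6: dominated by S5 (lease 170≤240, floor area 38≥35, dock doors 28≥11, highway distance 27≤34).
S7: not dominated.
S8: not dominated (best dock doors).
Pareto-optimal: S2, S5, S7, S8 → 4.

4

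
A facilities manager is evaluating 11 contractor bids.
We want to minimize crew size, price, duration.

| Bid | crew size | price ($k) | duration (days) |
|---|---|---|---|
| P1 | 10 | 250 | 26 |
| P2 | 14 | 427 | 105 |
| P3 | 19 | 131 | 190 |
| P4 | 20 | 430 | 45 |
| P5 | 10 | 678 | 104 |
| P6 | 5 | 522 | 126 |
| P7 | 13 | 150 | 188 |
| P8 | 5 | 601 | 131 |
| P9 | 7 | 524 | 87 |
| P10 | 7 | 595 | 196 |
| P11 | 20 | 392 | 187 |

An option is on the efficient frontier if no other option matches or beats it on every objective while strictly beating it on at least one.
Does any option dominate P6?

No

P1: worse on crew size (10 vs 5).
P2: worse on crew size (14 vs 5).
P3: worse on crew size (19 vs 5).
P4: worse on crew size (20 vs 5).
P5: worse on crew size (10 vs 5).
P7: worse on crew size (13 vs 5).
P8: worse on price (601 vs 522).
P9: worse on crew size (7 vs 5).
P10: worse on crew size (7 vs 5).
P11: worse on crew size (20 vs 5).
No option is at least as good as P6 on every objective and strictly better on one.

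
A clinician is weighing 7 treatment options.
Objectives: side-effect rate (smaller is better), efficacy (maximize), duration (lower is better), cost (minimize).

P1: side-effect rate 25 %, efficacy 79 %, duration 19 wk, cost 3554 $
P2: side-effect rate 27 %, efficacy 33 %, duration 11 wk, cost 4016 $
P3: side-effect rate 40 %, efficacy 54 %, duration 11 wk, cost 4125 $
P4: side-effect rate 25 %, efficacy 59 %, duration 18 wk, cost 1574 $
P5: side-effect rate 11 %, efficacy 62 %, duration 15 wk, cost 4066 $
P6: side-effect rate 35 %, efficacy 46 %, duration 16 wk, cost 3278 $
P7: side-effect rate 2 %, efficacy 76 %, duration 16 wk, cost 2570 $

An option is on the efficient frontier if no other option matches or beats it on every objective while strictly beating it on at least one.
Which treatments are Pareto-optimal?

P1, P2, P3, P4, P5, P7

P1: not dominated (best efficacy).
P2: not dominated.
P3: not dominated.
P4: not dominated (best cost).
P5: not dominated.
P6: dominated by P7 (side-effect rate 2≤35, efficacy 76≥46, duration 16≤16, cost 2570≤3278).
P7: not dominated (best side-effect rate).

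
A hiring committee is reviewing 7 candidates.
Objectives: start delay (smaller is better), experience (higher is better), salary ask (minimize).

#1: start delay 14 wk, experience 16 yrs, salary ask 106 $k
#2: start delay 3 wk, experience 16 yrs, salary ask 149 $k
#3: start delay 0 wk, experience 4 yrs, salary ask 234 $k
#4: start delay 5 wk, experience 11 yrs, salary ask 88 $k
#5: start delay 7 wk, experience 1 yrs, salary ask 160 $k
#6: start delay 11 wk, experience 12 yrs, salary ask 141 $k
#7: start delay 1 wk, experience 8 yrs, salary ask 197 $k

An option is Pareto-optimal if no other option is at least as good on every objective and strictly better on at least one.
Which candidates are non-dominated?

#1, #2, #3, #4, #6, #7

#1: not dominated.
#2: not dominated.
#3: not dominated (best start delay).
#4: not dominated (best salary ask).
#5: dominated by #2 (start delay 3≤7, experience 16≥1, salary ask 149≤160).
#6: not dominated.
#7: not dominated.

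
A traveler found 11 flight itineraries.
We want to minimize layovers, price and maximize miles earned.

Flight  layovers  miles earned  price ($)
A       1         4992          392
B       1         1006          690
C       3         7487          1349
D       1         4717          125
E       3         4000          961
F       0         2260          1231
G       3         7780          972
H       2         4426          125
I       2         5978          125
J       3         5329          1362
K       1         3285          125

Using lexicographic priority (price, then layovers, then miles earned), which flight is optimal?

D

First minimize price: best is 125, kept {D, H, I, K}.
Then minimize layovers: best is 1, kept {D, K}.
Then maximize miles earned: best is 4717, kept {D}.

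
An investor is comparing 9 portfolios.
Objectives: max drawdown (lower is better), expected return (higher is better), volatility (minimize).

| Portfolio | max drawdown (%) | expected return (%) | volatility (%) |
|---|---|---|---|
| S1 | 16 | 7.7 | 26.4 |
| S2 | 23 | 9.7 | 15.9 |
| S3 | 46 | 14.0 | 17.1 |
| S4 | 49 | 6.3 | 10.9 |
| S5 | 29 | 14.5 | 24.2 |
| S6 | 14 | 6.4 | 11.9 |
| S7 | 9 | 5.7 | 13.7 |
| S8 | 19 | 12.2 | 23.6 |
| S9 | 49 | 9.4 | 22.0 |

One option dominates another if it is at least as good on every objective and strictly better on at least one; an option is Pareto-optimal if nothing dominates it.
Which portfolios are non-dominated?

S1, S2, S3, S4, S5, S6, S7, S8

S1: not dominated.
S2: not dominated.
S3: not dominated.
S4: not dominated (best volatility).
S5: not dominated (best expected return).
S6: not dominated.
S7: not dominated (best max drawdown).
S8: not dominated.
S9: dominated by S2 (max drawdown 23≤49, expected return 9.7≥9.4, volatility 15.9≤22.0).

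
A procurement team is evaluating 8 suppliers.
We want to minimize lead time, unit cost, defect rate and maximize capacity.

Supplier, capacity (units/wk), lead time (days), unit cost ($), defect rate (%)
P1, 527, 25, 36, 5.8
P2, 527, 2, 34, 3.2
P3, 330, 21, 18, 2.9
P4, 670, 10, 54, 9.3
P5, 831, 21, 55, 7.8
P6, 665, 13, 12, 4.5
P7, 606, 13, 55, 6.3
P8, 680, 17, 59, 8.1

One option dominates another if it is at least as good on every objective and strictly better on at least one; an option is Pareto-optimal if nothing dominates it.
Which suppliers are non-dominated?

P1: dominated by P2 (capacity 527≥527, lead time 2≤25, unit cost 34≤36, defect rate 3.2≤5.8).
P2: not dominated (best lead time).
P3: not dominated (best defect rate).
P4: not dominated.
P5: not dominated (best capacity).
P6: not dominated (best unit cost).
P7: dominated by P6 (capacity 665≥606, lead time 13≤13, unit cost 12≤55, defect rate 4.5≤6.3).
P8: not dominated.

P2, P3, P4, P5, P6, P8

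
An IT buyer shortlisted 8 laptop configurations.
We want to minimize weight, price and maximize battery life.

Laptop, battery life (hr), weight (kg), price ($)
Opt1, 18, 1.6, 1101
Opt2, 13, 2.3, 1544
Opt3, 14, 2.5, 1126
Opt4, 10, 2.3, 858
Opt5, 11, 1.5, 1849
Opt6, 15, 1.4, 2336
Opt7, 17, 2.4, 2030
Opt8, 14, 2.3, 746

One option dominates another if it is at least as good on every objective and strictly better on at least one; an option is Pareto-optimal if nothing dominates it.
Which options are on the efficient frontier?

Opt1: not dominated (best battery life).
Opt2: dominated by Opt1 (battery life 18≥13, weight 1.6≤2.3, price 1101≤1544).
Opt3: dominated by Opt1 (battery life 18≥14, weight 1.6≤2.5, price 1101≤1126).
Opt4: dominated by Opt8 (battery life 14≥10, weight 2.3≤2.3, price 746≤858).
Opt5: not dominated.
Opt6: not dominated (best weight).
Opt7: dominated by Opt1 (battery life 18≥17, weight 1.6≤2.4, price 1101≤2030).
Opt8: not dominated (best price).

Opt1, Opt5, Opt6, Opt8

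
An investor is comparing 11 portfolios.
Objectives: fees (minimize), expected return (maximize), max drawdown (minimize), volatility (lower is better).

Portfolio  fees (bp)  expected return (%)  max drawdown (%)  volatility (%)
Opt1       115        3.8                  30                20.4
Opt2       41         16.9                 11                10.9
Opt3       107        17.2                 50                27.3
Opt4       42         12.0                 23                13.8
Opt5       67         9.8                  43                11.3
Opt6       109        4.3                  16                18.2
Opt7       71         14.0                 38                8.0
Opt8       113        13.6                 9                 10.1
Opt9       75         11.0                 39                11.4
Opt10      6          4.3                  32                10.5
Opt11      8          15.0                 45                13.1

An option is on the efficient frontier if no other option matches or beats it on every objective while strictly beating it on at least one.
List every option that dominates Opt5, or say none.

Opt2: fees 41≤67, expected return 16.9≥9.8, max drawdown 11≤43, volatility 10.9≤11.3 — dominates Opt5.
Others (Opt1, Opt3, Opt4, Opt6, Opt7, Opt8, Opt9, Opt10, Opt11) are each worse than Opt5 on at least one objective.

Opt2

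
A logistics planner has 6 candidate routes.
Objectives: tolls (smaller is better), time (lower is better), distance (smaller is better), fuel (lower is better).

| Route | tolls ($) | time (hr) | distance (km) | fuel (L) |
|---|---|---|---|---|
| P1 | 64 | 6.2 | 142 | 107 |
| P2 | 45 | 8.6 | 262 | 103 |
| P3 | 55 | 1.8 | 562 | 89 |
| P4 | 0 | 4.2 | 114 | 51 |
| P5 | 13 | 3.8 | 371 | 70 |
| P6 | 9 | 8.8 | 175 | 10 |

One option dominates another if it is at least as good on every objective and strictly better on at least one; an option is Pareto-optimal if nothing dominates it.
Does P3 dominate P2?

P3 vs P2: P3 is worse on tolls (55 vs 45), so it does not dominate P2.

No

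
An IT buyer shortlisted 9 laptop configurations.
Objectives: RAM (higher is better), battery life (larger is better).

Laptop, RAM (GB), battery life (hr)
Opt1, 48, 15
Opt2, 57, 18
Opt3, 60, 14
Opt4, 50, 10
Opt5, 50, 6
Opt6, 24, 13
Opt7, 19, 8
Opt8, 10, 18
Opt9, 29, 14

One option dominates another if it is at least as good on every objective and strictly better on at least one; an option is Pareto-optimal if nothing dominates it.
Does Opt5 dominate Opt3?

No

Opt5 vs Opt3: Opt5 is worse on RAM (50 vs 60), so it does not dominate Opt3.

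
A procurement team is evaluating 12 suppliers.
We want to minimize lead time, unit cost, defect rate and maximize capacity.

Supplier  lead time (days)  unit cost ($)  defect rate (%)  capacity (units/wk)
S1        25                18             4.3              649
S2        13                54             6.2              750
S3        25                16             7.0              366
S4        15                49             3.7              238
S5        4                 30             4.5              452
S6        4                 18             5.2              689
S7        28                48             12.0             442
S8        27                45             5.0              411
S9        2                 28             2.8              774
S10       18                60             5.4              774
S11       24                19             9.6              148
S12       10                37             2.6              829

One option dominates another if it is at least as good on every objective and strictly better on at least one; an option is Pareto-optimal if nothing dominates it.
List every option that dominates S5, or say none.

S9: lead time 2≤4, unit cost 28≤30, defect rate 2.8≤4.5, capacity 774≥452 — dominates S5.
Others (S1, S2, S3, S4, S6, S7, S8, S10, S11, S12) are each worse than S5 on at least one objective.

S9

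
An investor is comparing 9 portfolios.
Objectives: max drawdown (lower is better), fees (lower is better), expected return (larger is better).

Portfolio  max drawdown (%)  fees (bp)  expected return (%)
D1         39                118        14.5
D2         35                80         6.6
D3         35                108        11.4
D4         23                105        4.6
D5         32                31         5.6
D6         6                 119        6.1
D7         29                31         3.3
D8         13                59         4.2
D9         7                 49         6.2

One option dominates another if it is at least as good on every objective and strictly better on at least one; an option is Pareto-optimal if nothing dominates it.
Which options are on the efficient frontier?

D1: not dominated (best expected return).
D2: not dominated.
D3: not dominated.
D4: dominated by D9 (max drawdown 7≤23, fees 49≤105, expected return 6.2≥4.6).
D5: not dominated.
D6: not dominated (best max drawdown).
D7: not dominated.
D8: dominated by D9 (max drawdown 7≤13, fees 49≤59, expected return 6.2≥4.2).
D9: not dominated.

D1, D2, D3, D5, D6, D7, D9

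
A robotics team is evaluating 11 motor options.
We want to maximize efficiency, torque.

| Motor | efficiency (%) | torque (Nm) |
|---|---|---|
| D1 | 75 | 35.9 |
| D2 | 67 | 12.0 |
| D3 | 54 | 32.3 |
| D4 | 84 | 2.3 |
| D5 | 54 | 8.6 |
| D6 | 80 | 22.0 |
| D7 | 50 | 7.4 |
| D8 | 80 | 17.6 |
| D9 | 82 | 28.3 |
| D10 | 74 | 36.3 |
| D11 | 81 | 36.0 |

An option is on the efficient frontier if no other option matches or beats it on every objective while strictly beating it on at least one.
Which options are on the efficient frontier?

D4, D9, D10, D11

D1: dominated by D11 (efficiency 81≥75, torque 36.0≥35.9).
D2: dominated by D1 (efficiency 75≥67, torque 35.9≥12.0).
D3: dominated by D1 (efficiency 75≥54, torque 35.9≥32.3).
D4: not dominated (best efficiency).
D5: dominated by D1 (efficiency 75≥54, torque 35.9≥8.6).
D6: dominated by D9 (efficiency 82≥80, torque 28.3≥22.0).
D7: dominated by D1 (efficiency 75≥50, torque 35.9≥7.4).
D8: dominated by D6 (efficiency 80≥80, torque 22.0≥17.6).
D9: not dominated.
D10: not dominated (best torque).
D11: not dominated.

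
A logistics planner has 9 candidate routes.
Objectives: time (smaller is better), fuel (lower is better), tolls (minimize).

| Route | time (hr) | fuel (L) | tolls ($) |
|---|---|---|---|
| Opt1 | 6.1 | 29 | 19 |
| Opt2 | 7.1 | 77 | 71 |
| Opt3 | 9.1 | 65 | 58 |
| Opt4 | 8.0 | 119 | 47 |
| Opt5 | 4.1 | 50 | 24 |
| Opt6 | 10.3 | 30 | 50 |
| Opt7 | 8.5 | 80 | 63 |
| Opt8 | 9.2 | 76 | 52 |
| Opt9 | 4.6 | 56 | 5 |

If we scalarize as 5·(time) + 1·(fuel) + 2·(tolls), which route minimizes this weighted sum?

Opt1: 5·6.1 + 1·29 + 2·19 = 97.5
Opt2: 5·7.1 + 1·77 + 2·71 = 254.5
Opt3: 5·9.1 + 1·65 + 2·58 = 226.5
Opt4: 5·8.0 + 1·119 + 2·47 = 253.0
Opt5: 5·4.1 + 1·50 + 2·24 = 118.5
Opt6: 5·10.3 + 1·30 + 2·50 = 181.5
Opt7: 5·8.5 + 1·80 + 2·63 = 248.5
Opt8: 5·9.2 + 1·76 + 2·52 = 226.0
Opt9: 5·4.6 + 1·56 + 2·5 = 89.0
Lowest: Opt9 at 89.0.

Opt9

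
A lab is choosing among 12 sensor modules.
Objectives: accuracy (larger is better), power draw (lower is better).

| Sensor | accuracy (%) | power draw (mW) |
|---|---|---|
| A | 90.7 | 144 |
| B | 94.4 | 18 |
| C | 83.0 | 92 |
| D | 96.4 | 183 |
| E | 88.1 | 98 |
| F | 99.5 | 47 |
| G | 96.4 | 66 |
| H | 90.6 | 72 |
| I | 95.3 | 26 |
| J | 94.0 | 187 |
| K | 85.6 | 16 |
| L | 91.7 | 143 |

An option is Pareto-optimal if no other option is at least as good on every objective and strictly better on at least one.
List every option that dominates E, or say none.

B: accuracy 94.4≥88.1, power draw 18≤98 — dominates E.
F: accuracy 99.5≥88.1, power draw 47≤98 — dominates E.
G: accuracy 96.4≥88.1, power draw 66≤98 — dominates E.
H: accuracy 90.6≥88.1, power draw 72≤98 — dominates E.
I: accuracy 95.3≥88.1, power draw 26≤98 — dominates E.
Others (A, C, D, J, K, L) are each worse than E on at least one objective.

B, F, G, H, I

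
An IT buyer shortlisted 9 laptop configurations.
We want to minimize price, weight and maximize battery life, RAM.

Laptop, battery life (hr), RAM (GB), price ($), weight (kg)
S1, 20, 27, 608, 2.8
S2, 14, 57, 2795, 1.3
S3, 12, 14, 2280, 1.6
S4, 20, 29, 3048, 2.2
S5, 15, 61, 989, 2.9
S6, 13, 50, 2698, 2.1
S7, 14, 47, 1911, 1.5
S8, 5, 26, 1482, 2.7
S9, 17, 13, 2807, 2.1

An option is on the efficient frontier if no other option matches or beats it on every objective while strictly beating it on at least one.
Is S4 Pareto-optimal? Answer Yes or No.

S1: worse on RAM (27 vs 29).
S2: worse on battery life (14 vs 20).
S3: worse on battery life (12 vs 20).
S5: worse on battery life (15 vs 20).
S6: worse on battery life (13 vs 20).
S7: worse on battery life (14 vs 20).
S8: worse on battery life (5 vs 20).
S9: worse on battery life (17 vs 20).
No option is at least as good as S4 on every objective and strictly better on one.

Yes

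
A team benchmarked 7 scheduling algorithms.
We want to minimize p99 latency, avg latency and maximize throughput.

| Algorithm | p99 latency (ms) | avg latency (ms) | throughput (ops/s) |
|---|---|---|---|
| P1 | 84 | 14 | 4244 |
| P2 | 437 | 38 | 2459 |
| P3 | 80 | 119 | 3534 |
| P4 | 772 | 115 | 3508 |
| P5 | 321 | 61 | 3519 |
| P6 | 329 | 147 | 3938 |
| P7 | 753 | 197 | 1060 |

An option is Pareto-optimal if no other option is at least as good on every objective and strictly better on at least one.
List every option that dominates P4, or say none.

P1, P5

P1: p99 latency 84≤772, avg latency 14≤115, throughput 4244≥3508 — dominates P4.
P5: p99 latency 321≤772, avg latency 61≤115, throughput 3519≥3508 — dominates P4.
Others (P2, P3, P6, P7) are each worse than P4 on at least one objective.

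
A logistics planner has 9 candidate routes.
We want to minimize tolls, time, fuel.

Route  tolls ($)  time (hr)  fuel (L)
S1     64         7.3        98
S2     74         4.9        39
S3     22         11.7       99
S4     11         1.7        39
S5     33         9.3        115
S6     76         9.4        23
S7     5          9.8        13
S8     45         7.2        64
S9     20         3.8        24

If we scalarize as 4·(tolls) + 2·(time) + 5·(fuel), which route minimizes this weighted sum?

S7

S1: 4·64 + 2·7.3 + 5·98 = 760.6
S2: 4·74 + 2·4.9 + 5·39 = 500.8
S3: 4·22 + 2·11.7 + 5·99 = 606.4
S4: 4·11 + 2·1.7 + 5·39 = 242.4
S5: 4·33 + 2·9.3 + 5·115 = 725.6
S6: 4·76 + 2·9.4 + 5·23 = 437.8
S7: 4·5 + 2·9.8 + 5·13 = 104.6
S8: 4·45 + 2·7.2 + 5·64 = 514.4
S9: 4·20 + 2·3.8 + 5·24 = 207.6
Lowest: S7 at 104.6.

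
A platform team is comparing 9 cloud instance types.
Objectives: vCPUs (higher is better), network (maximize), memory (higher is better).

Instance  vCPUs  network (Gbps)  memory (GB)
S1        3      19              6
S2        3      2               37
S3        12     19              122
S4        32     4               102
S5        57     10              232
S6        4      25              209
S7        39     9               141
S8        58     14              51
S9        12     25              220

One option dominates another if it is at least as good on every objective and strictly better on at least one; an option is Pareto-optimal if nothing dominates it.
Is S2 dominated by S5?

S5 vs S2: vCPUs 57≥3, network 10≥2, memory 232≥37 — S5 is at least as good on every objective with at least one strict improvement.

Yes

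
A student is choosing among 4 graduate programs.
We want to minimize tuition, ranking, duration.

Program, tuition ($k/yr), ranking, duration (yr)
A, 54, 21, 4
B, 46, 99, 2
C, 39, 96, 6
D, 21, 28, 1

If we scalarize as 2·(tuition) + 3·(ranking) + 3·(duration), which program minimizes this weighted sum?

A: 2·54 + 3·21 + 3·4 = 183
B: 2·46 + 3·99 + 3·2 = 395
C: 2·39 + 3·96 + 3·6 = 384
D: 2·21 + 3·28 + 3·1 = 129
Lowest: D at 129.

D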